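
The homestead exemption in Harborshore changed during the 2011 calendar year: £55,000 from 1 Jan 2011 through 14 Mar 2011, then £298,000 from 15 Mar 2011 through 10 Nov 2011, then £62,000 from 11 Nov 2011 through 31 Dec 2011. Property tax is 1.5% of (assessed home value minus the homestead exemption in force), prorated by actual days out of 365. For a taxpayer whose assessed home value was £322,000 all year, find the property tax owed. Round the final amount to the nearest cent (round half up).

£1,583.63

1 Jan – 14 Mar 2011: 73 days, exemption £55,000 → (£322,000 − £55,000) × 1.5% × 73/365 = £801.0000
15 Mar – 10 Nov 2011: 241 days, exemption £298,000 → (£322,000 − £298,000) × 1.5% × 241/365 = £237.6986
11 Nov – 31 Dec 2011: 51 days, exemption £62,000 → (£322,000 − £62,000) × 1.5% × 51/365 = £544.9315
Total = £1,583.6301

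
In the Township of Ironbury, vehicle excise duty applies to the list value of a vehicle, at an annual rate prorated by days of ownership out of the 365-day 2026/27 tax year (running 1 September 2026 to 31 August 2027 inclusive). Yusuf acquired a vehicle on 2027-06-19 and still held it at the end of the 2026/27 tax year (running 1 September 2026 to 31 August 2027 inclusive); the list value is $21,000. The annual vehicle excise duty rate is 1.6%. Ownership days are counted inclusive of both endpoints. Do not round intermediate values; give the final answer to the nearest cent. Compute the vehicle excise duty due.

Days held (2027-06-19 to 2027-08-31): 74 out of 365
Tax = $21,000 × 1.6% × 74/365 = $68.1205

$68.12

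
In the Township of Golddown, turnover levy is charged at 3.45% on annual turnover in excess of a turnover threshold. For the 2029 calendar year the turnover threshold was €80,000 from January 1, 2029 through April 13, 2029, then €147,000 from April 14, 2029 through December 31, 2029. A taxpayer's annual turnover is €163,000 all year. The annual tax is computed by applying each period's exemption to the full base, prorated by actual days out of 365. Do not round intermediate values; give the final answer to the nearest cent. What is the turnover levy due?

January 1 – April 13, 2029: 103 days, exemption €80,000 → (€163,000 − €80,000) × 3.45% × 103/365 = €808.0562
April 14 – December 31, 2029: 262 days, exemption €147,000 → (€163,000 − €147,000) × 3.45% × 262/365 = €396.2301
Total = €1,204.2863

€1,204.29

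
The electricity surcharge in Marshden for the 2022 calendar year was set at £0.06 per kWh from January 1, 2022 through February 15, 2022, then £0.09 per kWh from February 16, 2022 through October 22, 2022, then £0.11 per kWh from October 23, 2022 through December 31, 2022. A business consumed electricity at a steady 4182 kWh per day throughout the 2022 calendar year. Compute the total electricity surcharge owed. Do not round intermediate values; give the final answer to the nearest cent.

£137,462.34

January 1 – February 15, 2022: 46 days × 4182 kWh/day = 192,372 kWh at £0.06/kWh → £11,542.32
February 16 – October 22, 2022: 249 days × 4182 kWh/day = 1,041,318 kWh at £0.09/kWh → £93,718.62
October 23 – December 31, 2022: 70 days × 4182 kWh/day = 292,740 kWh at £0.11/kWh → £32,201.40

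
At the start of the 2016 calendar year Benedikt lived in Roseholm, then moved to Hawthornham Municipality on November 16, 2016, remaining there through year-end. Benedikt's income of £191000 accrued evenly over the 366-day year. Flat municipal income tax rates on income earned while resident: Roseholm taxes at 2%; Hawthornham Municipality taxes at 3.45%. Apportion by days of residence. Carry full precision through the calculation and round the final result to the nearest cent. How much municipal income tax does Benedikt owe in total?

Roseholm, January 1 – November 15, 2016: 320 days → £191000 × 2% × 320/366 = £3339.8907
Hawthornham Municipality, November 16 – December 31, 2016: 46 days → £191000 × 3.45% × 46/366 = £828.1885
Total = £4168.0792

£4168.08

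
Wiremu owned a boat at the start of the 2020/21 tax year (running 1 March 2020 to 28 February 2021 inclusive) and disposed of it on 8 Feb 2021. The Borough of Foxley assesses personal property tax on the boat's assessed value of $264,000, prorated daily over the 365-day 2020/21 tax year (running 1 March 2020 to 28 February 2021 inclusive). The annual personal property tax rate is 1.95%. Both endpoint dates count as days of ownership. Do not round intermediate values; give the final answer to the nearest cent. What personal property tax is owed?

Days held (1 Mar 2020 – 8 Feb 2021): 345 out of 365
Tax = $264,000 × 1.95% × 345/365 = $4,865.9178

$4,865.92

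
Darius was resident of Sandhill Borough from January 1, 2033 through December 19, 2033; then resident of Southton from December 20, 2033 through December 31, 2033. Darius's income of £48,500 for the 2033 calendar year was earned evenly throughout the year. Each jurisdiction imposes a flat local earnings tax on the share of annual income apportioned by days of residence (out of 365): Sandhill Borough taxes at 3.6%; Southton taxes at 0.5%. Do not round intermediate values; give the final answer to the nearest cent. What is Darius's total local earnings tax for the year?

Sandhill Borough, January 1 – December 19, 2033: 353 days → £48,500 × 3.6% × 353/365 = £1,688.5973
Southton, December 20 – December 31, 2033: 12 days → £48,500 × 0.5% × 12/365 = £7.9726
Total = £1,696.5699

£1,696.57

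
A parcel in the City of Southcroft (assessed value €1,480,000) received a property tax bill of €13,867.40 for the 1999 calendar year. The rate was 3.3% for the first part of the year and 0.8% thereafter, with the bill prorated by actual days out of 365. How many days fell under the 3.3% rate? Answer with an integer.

20 days

Let d = days at the first rate; then 365 − d days at the second rate.
€1,480,000 × [3.3%·d + 0.8%·(365−d)] / 365 = €13,867.40
Solving gives d = 20, so the new rate took effect on 21 January 1999.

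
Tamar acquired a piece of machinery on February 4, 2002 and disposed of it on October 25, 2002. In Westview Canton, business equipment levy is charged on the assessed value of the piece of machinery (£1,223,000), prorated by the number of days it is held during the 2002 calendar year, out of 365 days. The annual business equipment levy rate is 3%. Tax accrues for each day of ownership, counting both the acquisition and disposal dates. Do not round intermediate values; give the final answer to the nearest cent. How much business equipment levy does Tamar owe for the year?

£26,537.42

Days held (February 4 – October 25, 2002): 264 out of 365
Tax = £1,223,000 × 3% × 264/365 = £26,537.4247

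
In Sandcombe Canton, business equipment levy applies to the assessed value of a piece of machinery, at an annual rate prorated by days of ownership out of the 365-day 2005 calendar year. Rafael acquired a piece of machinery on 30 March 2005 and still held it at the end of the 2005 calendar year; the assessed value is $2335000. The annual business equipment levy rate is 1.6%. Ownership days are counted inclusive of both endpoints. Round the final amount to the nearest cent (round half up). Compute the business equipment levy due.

Days held (30 March – 31 December 2005): 277 out of 365
Tax = $2335000 × 1.6% × 277/365 = $28352.6575

$28352.66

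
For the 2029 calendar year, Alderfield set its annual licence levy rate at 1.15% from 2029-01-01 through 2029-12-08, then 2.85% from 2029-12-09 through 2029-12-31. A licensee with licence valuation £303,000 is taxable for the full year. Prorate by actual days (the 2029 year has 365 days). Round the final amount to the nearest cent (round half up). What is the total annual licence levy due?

£3,809.08

2029-01-01 to 2029-12-08: 342 days at 1.15% → £303,000 × 1.15% × 342/365 = £3,264.9288
2029-12-09 to 2029-12-31: 23 days at 2.85% → £303,000 × 2.85% × 23/365 = £544.1548
Total = £3,809.0836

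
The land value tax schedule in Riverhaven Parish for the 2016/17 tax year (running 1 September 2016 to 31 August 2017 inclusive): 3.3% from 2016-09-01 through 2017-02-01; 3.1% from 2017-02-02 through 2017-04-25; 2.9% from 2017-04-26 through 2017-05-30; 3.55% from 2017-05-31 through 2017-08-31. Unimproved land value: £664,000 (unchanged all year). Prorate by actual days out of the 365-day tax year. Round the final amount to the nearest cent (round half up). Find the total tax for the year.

£21,778.29

2016-09-01 to 2017-02-01: 154 days at 3.3% → £664,000 × 3.3% × 154/365 = £9,245.0630
2017-02-02 to 2017-04-25: 83 days at 3.1% → £664,000 × 3.1% × 83/365 = £4,680.7452
2017-04-26 to 2017-05-30: 35 days at 2.9% → £664,000 × 2.9% × 35/365 = £1,846.4658
2017-05-31 to 2017-08-31: 93 days at 3.55% → £664,000 × 3.55% × 93/365 = £6,006.0164
Total = £21,778.2904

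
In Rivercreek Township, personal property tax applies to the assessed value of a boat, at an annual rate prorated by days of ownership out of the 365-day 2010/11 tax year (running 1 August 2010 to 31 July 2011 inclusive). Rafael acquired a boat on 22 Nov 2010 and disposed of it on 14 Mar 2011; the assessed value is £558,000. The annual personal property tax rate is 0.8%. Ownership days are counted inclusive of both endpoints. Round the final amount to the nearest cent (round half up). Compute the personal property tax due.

£1,382.01

Days held (22 Nov 2010 – 14 Mar 2011): 113 out of 365
Tax = £558,000 × 0.8% × 113/365 = £1,382.0055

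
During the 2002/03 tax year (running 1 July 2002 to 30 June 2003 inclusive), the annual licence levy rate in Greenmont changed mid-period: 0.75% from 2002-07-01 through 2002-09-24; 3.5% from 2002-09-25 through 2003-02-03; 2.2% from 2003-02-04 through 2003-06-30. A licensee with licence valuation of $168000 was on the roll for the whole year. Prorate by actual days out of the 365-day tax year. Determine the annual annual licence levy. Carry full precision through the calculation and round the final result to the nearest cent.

$3911.87

2002-07-01 to 2002-09-24: 86 days at 0.75% → $168000 × 0.75% × 86/365 = $296.8767
2002-09-25 to 2003-02-03: 132 days at 3.5% → $168000 × 3.5% × 132/365 = $2126.4658
2003-02-04 to 2003-06-30: 147 days at 2.2% → $168000 × 2.2% × 147/365 = $1488.5260
Total = $3911.8685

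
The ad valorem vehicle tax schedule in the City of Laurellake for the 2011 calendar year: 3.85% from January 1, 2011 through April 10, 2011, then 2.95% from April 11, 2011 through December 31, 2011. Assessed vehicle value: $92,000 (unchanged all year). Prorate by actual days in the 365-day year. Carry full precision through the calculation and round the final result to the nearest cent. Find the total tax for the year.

January 1 – April 10, 2011: 100 days at 3.85% → $92,000 × 3.85% × 100/365 = $970.4110
April 11 – December 31, 2011: 265 days at 2.95% → $92,000 × 2.95% × 265/365 = $1,970.4384
Total = $2,940.8493

$2,940.85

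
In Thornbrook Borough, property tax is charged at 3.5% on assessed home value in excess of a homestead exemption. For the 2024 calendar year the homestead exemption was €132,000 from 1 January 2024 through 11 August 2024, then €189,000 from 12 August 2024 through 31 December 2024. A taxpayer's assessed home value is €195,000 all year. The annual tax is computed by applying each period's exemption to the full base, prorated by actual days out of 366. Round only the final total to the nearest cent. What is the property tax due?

€1,430.98

1 January – 11 August 2024: 224 days, exemption €132,000 → (€195,000 − €132,000) × 3.5% × 224/366 = €1,349.5082
12 August – 31 December 2024: 142 days, exemption €189,000 → (€195,000 − €189,000) × 3.5% × 142/366 = €81.4754
Total = €1,430.9836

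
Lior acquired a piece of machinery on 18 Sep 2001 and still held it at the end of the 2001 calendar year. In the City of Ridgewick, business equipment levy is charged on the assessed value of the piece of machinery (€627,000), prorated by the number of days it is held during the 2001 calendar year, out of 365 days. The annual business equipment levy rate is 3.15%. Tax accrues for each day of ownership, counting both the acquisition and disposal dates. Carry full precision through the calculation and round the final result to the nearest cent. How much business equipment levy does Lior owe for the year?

Days held (18 Sep – 31 Dec 2001): 105 out of 365
Tax = €627,000 × 3.15% × 105/365 = €5,681.6507

€5,681.65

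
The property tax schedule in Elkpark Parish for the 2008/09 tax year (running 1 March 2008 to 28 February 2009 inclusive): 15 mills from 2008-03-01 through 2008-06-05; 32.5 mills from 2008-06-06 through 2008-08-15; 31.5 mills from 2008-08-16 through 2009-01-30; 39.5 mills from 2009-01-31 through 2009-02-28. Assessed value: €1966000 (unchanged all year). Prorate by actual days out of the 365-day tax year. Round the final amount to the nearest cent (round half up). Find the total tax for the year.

€54940.27

2008-03-01 to 2008-06-05: 97 days at 15 mills → €1966000 × 1.5% × 97/365 = €7837.0685
2008-06-06 to 2008-08-15: 71 days at 32.5 mills → €1966000 × 3.25% × 71/365 = €12428.8904
2008-08-16 to 2009-01-30: 168 days at 31.5 mills → €1966000 × 3.15% × 168/365 = €28504.3068
2009-01-31 to 2009-02-28: 29 days at 39.5 mills → €1966000 × 3.95% × 29/365 = €6170.0082
Total = €54940.2740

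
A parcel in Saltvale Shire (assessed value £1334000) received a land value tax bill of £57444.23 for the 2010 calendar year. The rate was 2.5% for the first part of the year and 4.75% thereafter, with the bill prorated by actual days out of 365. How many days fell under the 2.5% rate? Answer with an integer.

Let d = days at the first rate; then 365 − d days at the second rate.
£1334000 × [2.5%·d + 4.75%·(365−d)] / 365 = £57444.23
Solving gives d = 72, so the new rate took effect on 14 March 2010.

72 days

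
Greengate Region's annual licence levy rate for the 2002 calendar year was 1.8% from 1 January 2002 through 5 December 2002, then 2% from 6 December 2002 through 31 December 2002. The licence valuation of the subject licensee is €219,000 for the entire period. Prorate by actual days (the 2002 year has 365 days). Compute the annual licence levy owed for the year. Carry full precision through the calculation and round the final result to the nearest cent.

1 January – 5 December 2002: 339 days at 1.8% → €219,000 × 1.8% × 339/365 = €3,661.2000
6 December – 31 December 2002: 26 days at 2% → €219,000 × 2% × 26/365 = €312.0000
Total = €3,973.2000

€3,973.20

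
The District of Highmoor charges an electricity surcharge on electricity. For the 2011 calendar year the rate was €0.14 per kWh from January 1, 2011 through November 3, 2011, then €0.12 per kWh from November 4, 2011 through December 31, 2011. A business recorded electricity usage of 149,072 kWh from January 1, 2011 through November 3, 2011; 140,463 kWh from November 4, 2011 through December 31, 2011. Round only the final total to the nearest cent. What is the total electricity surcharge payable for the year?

€37725.64

January 1 – November 3, 2011: 149,072 kWh at €0.14/kWh → €20870.08
November 4 – December 31, 2011: 140,463 kWh at €0.12/kWh → €16855.56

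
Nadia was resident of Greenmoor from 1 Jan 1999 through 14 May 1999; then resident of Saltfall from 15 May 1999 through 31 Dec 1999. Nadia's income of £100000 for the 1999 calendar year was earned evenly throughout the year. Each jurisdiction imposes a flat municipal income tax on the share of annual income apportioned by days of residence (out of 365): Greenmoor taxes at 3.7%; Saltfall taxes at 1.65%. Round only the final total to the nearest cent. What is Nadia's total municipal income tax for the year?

Greenmoor, 1 Jan – 14 May 1999: 134 days → £100000 × 3.7% × 134/365 = £1358.3562
Saltfall, 15 May – 31 Dec 1999: 231 days → £100000 × 1.65% × 231/365 = £1044.2466
Total = £2402.6027

£2402.60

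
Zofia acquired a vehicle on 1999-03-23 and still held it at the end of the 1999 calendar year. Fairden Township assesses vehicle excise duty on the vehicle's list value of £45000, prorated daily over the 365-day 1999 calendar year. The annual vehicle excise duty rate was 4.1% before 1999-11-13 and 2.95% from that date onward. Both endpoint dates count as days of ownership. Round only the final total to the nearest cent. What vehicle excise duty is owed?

1999-03-23 to 1999-11-12: 235 days at 4.1% → £45000 × 4.1% × 235/365 = £1187.8767
1999-11-13 to 1999-12-31: 49 days at 2.95% → £45000 × 2.95% × 49/365 = £178.2123
Total = £1366.0890

£1366.09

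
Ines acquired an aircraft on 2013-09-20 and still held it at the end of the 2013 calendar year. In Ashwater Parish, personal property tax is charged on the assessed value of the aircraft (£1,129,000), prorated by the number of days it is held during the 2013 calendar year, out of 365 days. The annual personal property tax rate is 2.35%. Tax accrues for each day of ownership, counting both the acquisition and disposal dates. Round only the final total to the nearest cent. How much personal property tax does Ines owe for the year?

£7,486.97

Days held (2013-09-20 to 2013-12-31): 103 out of 365
Tax = £1,129,000 × 2.35% × 103/365 = £7,486.9712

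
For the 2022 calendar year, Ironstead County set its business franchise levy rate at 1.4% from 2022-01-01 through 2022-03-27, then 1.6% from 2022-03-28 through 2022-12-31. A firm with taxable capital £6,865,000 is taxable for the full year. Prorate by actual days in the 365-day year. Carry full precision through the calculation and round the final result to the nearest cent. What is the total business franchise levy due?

£106,604.99

2022-01-01 to 2022-03-27: 86 days at 1.4% → £6,865,000 × 1.4% × 86/365 = £22,645.0959
2022-03-28 to 2022-12-31: 279 days at 1.6% → £6,865,000 × 1.6% × 279/365 = £83,959.8904
Total = £106,604.9863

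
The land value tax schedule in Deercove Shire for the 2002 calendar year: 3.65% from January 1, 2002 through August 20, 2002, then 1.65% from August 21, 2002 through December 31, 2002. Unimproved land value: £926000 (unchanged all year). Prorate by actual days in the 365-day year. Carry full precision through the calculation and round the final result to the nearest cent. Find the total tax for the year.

January 1 – August 20, 2002: 232 days at 3.65% → £926000 × 3.65% × 232/365 = £21483.2000
August 21 – December 31, 2002: 133 days at 1.65% → £926000 × 1.65% × 133/365 = £5567.4164
Total = £27050.6164

£27050.62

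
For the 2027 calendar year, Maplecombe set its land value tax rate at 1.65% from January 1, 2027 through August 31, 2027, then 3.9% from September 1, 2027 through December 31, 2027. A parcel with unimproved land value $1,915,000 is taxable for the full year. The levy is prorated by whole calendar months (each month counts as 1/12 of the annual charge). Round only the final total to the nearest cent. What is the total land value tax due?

January 1 – August 31, 2027: 8 months at 1.65% → $1,915,000 × 1.65% × 8/12 = $21,065.0000
September 1 – December 31, 2027: 4 months at 3.9% → $1,915,000 × 3.9% × 4/12 = $24,895.0000
Total = $45,960.0000

$45,960.00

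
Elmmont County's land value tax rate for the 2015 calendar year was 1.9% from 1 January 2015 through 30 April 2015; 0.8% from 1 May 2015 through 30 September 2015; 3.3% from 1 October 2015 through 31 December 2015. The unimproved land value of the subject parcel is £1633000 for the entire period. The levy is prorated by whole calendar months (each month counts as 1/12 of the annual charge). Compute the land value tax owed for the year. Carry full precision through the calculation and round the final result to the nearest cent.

1 January – 30 April 2015: 4 months at 1.9% → £1633000 × 1.9% × 4/12 = £10342.3333
1 May – 30 September 2015: 5 months at 0.8% → £1633000 × 0.8% × 5/12 = £5443.3333
1 October – 31 December 2015: 3 months at 3.3% → £1633000 × 3.3% × 3/12 = £13472.2500
Total = £29257.9167

£29257.92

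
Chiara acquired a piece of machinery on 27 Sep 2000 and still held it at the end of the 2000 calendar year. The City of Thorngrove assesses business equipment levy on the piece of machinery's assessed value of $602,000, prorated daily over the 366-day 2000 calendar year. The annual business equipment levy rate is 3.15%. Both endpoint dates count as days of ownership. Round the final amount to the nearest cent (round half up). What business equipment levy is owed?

Days held (27 Sep – 31 Dec 2000): 96 out of 366
Tax = $602,000 × 3.15% × 96/366 = $4,973.9016

$4,973.90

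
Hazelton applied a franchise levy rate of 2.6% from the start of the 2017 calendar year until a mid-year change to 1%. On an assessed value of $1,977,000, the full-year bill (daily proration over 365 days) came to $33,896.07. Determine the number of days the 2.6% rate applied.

163 days

Let d = days at the first rate; then 365 − d days at the second rate.
$1,977,000 × [2.6%·d + 1%·(365−d)] / 365 = $33,896.07
Solving gives d = 163, so the new rate took effect on 13 Jun 2017.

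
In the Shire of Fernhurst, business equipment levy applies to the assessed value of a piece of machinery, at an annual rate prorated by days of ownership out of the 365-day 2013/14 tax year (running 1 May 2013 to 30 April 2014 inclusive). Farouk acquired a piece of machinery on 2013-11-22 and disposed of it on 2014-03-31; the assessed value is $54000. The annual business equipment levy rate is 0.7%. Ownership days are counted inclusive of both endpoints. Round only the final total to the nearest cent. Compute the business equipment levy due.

$134.63

Days held (2013-11-22 to 2014-03-31): 130 out of 365
Tax = $54000 × 0.7% × 130/365 = $134.6301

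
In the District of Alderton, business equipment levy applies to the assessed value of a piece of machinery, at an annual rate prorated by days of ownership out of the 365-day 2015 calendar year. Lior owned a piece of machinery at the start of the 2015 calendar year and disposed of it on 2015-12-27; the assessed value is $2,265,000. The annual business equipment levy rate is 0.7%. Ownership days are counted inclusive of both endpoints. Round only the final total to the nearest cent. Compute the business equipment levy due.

Days held (2015-01-01 to 2015-12-27): 361 out of 365
Tax = $2,265,000 × 0.7% × 361/365 = $15,681.2466

$15,681.25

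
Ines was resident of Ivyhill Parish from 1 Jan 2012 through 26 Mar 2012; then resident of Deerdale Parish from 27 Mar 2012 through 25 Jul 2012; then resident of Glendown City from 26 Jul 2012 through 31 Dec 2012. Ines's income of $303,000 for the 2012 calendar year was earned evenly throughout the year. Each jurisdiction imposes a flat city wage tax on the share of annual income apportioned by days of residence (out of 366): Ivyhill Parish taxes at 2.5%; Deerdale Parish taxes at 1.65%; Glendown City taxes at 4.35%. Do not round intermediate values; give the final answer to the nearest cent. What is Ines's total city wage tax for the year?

Ivyhill Parish, 1 Jan – 26 Mar 2012: 86 days → $303,000 × 2.5% × 86/366 = $1,779.9180
Deerdale Parish, 27 Mar – 25 Jul 2012: 121 days → $303,000 × 1.65% × 121/366 = $1,652.8402
Glendown City, 26 Jul – 31 Dec 2012: 159 days → $303,000 × 4.35% × 159/366 = $5,725.9549
Total = $9,158.7131

$9,158.71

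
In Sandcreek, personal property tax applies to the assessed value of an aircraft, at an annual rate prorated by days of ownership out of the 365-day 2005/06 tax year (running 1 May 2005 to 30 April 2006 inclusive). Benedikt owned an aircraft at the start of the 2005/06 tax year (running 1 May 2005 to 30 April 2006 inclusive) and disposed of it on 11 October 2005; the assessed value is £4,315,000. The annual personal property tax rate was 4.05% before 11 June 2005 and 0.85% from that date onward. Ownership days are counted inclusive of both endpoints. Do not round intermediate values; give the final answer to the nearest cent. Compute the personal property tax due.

£31,990.11

1 May – 10 June 2005: 41 days at 4.05% → £4,315,000 × 4.05% × 41/365 = £19,630.2945
11 June – 11 October 2005: 123 days at 0.85% → £4,315,000 × 0.85% × 123/365 = £12,359.8151
Total = £31,990.1096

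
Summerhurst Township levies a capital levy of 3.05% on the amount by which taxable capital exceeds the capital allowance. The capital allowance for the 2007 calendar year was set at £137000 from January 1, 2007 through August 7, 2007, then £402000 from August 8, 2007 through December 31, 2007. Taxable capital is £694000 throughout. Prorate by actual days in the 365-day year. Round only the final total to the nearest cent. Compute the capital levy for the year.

£13755.50

January 1 – August 7, 2007: 219 days, exemption £137000 → (£694000 − £137000) × 3.05% × 219/365 = £10193.1000
August 8 – December 31, 2007: 146 days, exemption £402000 → (£694000 − £402000) × 3.05% × 146/365 = £3562.4000
Total = £13755.5000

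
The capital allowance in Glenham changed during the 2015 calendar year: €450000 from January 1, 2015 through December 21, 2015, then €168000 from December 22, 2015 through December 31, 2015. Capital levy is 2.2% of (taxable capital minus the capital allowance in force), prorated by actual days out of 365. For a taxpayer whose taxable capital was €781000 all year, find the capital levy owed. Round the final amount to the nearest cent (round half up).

€7451.97

January 1 – December 21, 2015: 355 days, exemption €450000 → (€781000 − €450000) × 2.2% × 355/365 = €7082.4932
December 22 – December 31, 2015: 10 days, exemption €168000 → (€781000 − €168000) × 2.2% × 10/365 = €369.4795
Total = €7451.9726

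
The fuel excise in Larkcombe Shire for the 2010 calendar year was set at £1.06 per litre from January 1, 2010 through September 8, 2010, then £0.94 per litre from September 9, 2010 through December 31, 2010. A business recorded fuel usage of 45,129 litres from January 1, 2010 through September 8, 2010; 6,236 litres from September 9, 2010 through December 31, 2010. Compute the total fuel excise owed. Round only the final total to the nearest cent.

January 1 – September 8, 2010: 45,129 litres at £1.06/litre → £47836.74
September 9 – December 31, 2010: 6,236 litres at £0.94/litre → £5861.84

£53698.58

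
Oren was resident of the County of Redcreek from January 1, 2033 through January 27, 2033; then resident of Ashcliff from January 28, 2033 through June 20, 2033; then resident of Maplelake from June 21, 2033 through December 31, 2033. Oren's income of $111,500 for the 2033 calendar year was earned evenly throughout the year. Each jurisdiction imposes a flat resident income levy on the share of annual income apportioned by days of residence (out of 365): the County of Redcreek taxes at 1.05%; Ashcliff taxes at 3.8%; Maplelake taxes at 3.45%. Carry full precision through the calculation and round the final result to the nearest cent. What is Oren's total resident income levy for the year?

The County of Redcreek, January 1 – January 27, 2033: 27 days → $111,500 × 1.05% × 27/365 = $86.6034
Ashcliff, January 28 – June 20, 2033: 144 days → $111,500 × 3.8% × 144/365 = $1,671.5836
Maplelake, June 21 – December 31, 2033: 194 days → $111,500 × 3.45% × 194/365 = $2,044.5740
Total = $3,802.7610

$3,802.76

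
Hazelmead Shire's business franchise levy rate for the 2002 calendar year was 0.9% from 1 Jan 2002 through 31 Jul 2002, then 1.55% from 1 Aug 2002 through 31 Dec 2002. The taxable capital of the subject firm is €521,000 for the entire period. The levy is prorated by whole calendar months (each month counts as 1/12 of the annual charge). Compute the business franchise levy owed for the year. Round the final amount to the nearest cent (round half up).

€6,100.04

1 Jan – 31 Jul 2002: 7 months at 0.9% → €521,000 × 0.9% × 7/12 = €2,735.2500
1 Aug – 31 Dec 2002: 5 months at 1.55% → €521,000 × 1.55% × 5/12 = €3,364.7917
Total = €6,100.0417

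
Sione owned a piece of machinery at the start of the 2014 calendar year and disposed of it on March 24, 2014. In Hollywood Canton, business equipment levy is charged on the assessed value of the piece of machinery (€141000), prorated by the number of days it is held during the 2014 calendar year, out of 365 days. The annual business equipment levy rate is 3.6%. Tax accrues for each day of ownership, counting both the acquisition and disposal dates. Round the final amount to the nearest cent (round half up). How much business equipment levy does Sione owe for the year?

Days held (January 1 – March 24, 2014): 83 out of 365
Tax = €141000 × 3.6% × 83/365 = €1154.2685

€1154.27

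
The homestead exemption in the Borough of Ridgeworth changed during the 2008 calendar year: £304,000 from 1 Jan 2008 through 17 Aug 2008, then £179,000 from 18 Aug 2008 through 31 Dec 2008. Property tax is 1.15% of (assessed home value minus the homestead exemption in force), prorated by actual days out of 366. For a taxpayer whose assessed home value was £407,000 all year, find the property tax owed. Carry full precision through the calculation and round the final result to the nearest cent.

£1,718.65

1 Jan – 17 Aug 2008: 230 days, exemption £304,000 → (£407,000 − £304,000) × 1.15% × 230/366 = £744.3579
18 Aug – 31 Dec 2008: 136 days, exemption £179,000 → (£407,000 − £179,000) × 1.15% × 136/366 = £974.2951
Total = £1,718.6530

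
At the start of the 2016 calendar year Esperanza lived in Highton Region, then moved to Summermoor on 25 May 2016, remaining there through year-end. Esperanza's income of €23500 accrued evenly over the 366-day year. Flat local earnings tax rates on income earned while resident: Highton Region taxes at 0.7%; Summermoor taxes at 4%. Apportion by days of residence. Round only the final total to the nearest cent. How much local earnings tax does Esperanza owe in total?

€632.77

Highton Region, 1 January – 24 May 2016: 145 days → €23500 × 0.7% × 145/366 = €65.1708
Summermoor, 25 May – 31 December 2016: 221 days → €23500 × 4% × 221/366 = €567.5956
Total = €632.7664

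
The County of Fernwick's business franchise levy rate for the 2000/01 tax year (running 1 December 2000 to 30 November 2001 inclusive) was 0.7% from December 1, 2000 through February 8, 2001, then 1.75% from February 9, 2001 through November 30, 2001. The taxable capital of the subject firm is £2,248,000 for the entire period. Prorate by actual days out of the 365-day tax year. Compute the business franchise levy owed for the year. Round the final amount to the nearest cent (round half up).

£34,813.21

December 1, 2000 – February 8, 2001: 70 days at 0.7% → £2,248,000 × 0.7% × 70/365 = £3,017.8630
February 9 – November 30, 2001: 295 days at 1.75% → £2,248,000 × 1.75% × 295/365 = £31,795.3425
Total = £34,813.2055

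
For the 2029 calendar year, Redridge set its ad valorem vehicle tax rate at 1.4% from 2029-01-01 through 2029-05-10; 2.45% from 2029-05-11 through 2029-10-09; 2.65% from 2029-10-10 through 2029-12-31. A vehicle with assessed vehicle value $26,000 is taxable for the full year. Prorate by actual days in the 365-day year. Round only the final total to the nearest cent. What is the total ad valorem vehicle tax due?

$551.59

2029-01-01 to 2029-05-10: 130 days at 1.4% → $26,000 × 1.4% × 130/365 = $129.6438
2029-05-11 to 2029-10-09: 152 days at 2.45% → $26,000 × 2.45% × 152/365 = $265.2712
2029-10-10 to 2029-12-31: 83 days at 2.65% → $26,000 × 2.65% × 83/365 = $156.6767
Total = $551.5918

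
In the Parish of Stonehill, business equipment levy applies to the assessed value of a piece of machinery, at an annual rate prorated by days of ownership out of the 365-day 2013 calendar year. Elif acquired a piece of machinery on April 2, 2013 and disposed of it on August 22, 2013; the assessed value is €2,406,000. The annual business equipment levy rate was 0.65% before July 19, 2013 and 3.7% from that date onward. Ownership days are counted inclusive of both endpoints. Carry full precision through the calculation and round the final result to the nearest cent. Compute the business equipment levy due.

€13,163.79

April 2 – July 18, 2013: 108 days at 0.65% → €2,406,000 × 0.65% × 108/365 = €4,627.4301
July 19 – August 22, 2013: 35 days at 3.7% → €2,406,000 × 3.7% × 35/365 = €8,536.3562
Total = €13,163.7863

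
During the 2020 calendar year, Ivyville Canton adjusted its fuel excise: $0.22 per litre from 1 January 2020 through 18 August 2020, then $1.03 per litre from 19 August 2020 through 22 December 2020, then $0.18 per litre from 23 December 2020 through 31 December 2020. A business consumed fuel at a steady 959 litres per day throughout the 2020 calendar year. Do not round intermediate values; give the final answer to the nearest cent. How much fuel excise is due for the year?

1 January – 18 August 2020: 231 days × 959 litres/day = 221,529 litres at $0.22/litre → $48,736.38
19 August – 22 December 2020: 126 days × 959 litres/day = 120,834 litres at $1.03/litre → $124,459.02
23 December – 31 December 2020: 9 days × 959 litres/day = 8,631 litres at $0.18/litre → $1,553.58

$174,748.98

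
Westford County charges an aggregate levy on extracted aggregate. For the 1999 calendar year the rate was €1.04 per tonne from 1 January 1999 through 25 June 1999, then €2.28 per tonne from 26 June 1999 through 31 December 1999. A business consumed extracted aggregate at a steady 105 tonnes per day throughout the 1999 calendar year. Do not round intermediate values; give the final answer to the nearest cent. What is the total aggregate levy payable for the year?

1 January – 25 June 1999: 176 days × 105 tonnes/day = 18,480 tonnes at €1.04/tonne → €19219.20
26 June – 31 December 1999: 189 days × 105 tonnes/day = 19,845 tonnes at €2.28/tonne → €45246.60

€64465.80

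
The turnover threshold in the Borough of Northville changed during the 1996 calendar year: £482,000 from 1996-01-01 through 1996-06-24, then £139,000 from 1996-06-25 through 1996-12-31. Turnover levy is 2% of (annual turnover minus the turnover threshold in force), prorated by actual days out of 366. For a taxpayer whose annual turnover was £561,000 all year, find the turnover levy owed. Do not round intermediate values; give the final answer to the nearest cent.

£5,141.20

1996-01-01 to 1996-06-24: 176 days, exemption £482,000 → (£561,000 − £482,000) × 2% × 176/366 = £759.7814
1996-06-25 to 1996-12-31: 190 days, exemption £139,000 → (£561,000 − £139,000) × 2% × 190/366 = £4,381.4208
Total = £5,141.2022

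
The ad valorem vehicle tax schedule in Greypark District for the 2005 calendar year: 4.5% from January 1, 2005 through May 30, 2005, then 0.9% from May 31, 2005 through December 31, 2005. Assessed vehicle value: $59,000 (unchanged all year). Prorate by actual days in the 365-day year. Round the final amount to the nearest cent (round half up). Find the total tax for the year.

$1,403.88

January 1 – May 30, 2005: 150 days at 4.5% → $59,000 × 4.5% × 150/365 = $1,091.0959
May 31 – December 31, 2005: 215 days at 0.9% → $59,000 × 0.9% × 215/365 = $312.7808
Total = $1,403.8767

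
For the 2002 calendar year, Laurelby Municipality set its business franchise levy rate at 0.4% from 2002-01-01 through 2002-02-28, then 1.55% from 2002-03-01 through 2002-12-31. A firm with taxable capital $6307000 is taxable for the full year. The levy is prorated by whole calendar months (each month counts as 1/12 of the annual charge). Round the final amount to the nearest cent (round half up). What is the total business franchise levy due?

$85670.08

2002-01-01 to 2002-02-28: 2 months at 0.4% → $6307000 × 0.4% × 2/12 = $4204.6667
2002-03-01 to 2002-12-31: 10 months at 1.55% → $6307000 × 1.55% × 10/12 = $81465.4167
Total = $85670.0833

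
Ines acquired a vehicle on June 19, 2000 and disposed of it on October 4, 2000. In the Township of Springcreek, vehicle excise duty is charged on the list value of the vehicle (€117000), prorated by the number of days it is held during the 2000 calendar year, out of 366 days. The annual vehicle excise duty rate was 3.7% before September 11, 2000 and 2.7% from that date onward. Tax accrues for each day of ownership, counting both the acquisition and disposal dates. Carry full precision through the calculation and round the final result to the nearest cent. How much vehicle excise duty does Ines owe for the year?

€1200.69

June 19 – September 10, 2000: 84 days at 3.7% → €117000 × 3.7% × 84/366 = €993.5410
September 11 – October 4, 2000: 24 days at 2.7% → €117000 × 2.7% × 24/366 = €207.1475
Total = €1200.6885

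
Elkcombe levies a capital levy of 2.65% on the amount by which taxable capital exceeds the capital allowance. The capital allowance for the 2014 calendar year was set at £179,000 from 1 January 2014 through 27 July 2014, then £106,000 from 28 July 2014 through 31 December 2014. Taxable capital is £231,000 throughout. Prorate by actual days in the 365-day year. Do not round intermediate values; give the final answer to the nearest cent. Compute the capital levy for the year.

£2,210.10

1 January – 27 July 2014: 208 days, exemption £179,000 → (£231,000 − £179,000) × 2.65% × 208/365 = £785.2712
28 July – 31 December 2014: 157 days, exemption £106,000 → (£231,000 − £106,000) × 2.65% × 157/365 = £1,424.8288
Total = £2,210.1000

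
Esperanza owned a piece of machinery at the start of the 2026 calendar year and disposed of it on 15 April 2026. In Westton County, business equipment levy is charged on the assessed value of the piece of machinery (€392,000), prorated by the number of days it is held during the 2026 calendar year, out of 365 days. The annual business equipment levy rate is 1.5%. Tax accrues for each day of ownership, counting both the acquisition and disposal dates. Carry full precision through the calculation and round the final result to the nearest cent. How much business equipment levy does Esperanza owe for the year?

Days held (1 January – 15 April 2026): 105 out of 365
Tax = €392,000 × 1.5% × 105/365 = €1,691.5068

€1,691.51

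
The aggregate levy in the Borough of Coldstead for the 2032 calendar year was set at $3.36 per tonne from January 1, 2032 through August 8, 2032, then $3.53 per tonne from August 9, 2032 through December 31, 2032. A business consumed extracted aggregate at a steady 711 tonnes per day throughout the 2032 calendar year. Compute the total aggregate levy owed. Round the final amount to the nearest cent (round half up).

January 1 – August 8, 2032: 221 days × 711 tonnes/day = 157,131 tonnes at $3.36/tonne → $527960.16
August 9 – December 31, 2032: 145 days × 711 tonnes/day = 103,095 tonnes at $3.53/tonne → $363925.35

$891885.51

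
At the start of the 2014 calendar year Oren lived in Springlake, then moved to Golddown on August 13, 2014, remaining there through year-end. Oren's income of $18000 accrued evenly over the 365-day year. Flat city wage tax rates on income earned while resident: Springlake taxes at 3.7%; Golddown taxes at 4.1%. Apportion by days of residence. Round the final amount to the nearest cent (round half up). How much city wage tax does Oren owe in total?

$693.81

Springlake, January 1 – August 12, 2014: 224 days → $18000 × 3.7% × 224/365 = $408.7233
Golddown, August 13 – December 31, 2014: 141 days → $18000 × 4.1% × 141/365 = $285.0904
Total = $693.8137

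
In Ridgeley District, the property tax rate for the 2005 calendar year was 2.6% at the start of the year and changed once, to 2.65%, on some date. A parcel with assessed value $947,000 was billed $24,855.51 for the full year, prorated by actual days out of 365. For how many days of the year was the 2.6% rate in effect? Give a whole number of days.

185 days

Let d = days at the first rate; then 365 − d days at the second rate.
$947,000 × [2.6%·d + 2.65%·(365−d)] / 365 = $24,855.51
Solving gives d = 185, so the new rate took effect on 5 July 2005.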